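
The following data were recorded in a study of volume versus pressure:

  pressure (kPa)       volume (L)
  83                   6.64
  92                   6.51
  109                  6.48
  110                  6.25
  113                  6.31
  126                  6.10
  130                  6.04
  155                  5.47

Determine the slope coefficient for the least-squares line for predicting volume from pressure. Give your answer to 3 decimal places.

n = 8, Σx = 918, Σy = 49.8, Σxy = 5658.54, Σx² = 108904
Sxx = Σx² − (Σx)²/n = 108904 − 105340.5 = 3563.5
Sxy = Σxy − (Σx)(Σy)/n = 5658.54 − 5714.55 = -56.01
b = Sxy/Sxx = -56.01/3563.5 = -0.015718

-0.016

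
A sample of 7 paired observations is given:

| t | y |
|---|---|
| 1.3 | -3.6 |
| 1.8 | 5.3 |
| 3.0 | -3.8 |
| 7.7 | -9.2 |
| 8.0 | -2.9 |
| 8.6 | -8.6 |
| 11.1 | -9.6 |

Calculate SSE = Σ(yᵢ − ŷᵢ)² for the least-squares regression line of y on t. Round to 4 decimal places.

n = 7, Σx = 41.5, Σy = -32.4, Σxy = -281.1, Σx² = 334.39, Σy² = 314.66
Sxx = Σx² − (Σx)²/n = 334.39 − 246.035714 = 88.354286
Sxy = Σxy − (Σx)(Σy)/n = -281.1 − (-192.085714) = -89.014286
Syy = Σy² − (Σy)²/n = 314.66 − 149.965714 = 164.694286
b = Sxy/Sxx = -89.014286/88.354286 = -1.007470
SSE = Syy − b·Sxy = 164.694286 − (-1.007470)·(-89.014286) = 75.015070

75.0151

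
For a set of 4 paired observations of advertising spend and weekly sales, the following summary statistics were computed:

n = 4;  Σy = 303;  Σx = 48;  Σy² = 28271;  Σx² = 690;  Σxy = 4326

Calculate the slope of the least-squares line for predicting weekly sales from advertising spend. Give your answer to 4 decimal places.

Sxx = Σx² − (Σx)²/n = 690 − 576 = 114
Sxy = Σxy − (Σx)(Σy)/n = 4326 − 3636 = 690
b = Sxy/Sxx = 690/114 = 6.052632

6.0526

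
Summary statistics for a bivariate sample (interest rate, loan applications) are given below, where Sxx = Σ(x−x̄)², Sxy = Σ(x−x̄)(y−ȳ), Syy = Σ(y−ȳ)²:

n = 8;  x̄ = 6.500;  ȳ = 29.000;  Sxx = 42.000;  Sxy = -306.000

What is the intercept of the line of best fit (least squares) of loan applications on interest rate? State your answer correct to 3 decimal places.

76.357

b = Sxy/Sxx = -306/42 = -7.285714
a = ȳ − b·x̄ = 29 − (-7.285714)·6.5 = 76.357143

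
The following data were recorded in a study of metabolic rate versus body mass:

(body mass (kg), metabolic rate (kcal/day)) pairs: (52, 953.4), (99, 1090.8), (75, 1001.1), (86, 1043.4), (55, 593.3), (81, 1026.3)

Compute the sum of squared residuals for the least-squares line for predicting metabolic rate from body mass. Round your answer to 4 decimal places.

n = 6, Σx = 448, Σy = 5708.3, Σxy = 438142.7, Σx² = 35112, Σy² = 5594997.55
Sxx = Σx² − (Σx)²/n = 35112 − 33450.666667 = 1661.333333
Sxy = Σxy − (Σx)(Σy)/n = 438142.7 − 426219.733333 = 11922.966667
Syy = Σy² − (Σy)²/n = 5594997.55 − 5430781.481667 = 164216.068333
b = Sxy/Sxx = 11922.966667/1661.333333 = 7.176746
SSE = Syy − b·Sxy = 164216.068333 − 7.176746·11922.966667 = 78647.969938

78647.9699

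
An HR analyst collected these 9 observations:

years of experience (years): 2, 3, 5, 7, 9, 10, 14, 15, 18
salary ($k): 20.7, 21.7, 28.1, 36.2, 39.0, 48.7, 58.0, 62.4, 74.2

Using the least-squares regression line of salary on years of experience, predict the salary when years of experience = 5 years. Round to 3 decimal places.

n = 9, Σx = 83, Σy = 389, Σxy = 4422, Σx² = 1013
Sxx = Σx² − (Σx)²/n = 1013 − 765.444444 = 247.555556
Sxy = Σxy − (Σx)(Σy)/n = 4422 − 3587.444444 = 834.555556
b = Sxy/Sxx = 834.555556/247.555556 = 3.371185
a = ȳ − b·x̄ = 43.222222 − 3.371185·9.222222 = 12.132406
ŷ(5) = a + b·5 = 12.132406 + 3.371185·5 = 28.988330

28.988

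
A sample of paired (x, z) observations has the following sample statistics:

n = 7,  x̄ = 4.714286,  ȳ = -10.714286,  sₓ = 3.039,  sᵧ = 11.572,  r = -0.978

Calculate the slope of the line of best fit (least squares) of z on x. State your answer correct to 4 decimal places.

-3.7241

b = r · sᵧ/sₓ = -0.978 · 11.572/3.039 = -3.724059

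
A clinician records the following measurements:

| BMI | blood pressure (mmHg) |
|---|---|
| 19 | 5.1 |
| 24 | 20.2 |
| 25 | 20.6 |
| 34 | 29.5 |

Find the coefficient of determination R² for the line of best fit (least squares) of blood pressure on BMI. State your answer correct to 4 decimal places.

0.8712

n = 4, Σx = 102, Σy = 75.4, Σxy = 2099.7, Σx² = 2718, Σy² = 1728.66
Sxx = Σx² − (Σx)²/n = 2718 − 2601 = 117
Sxy = Σxy − (Σx)(Σy)/n = 2099.7 − 1922.7 = 177
Syy = Σy² − (Σy)²/n = 1728.66 − 1421.29 = 307.37
R² = Sxy²/(Sxx·Syy) = (177)²/(117·307.37) = 0.871163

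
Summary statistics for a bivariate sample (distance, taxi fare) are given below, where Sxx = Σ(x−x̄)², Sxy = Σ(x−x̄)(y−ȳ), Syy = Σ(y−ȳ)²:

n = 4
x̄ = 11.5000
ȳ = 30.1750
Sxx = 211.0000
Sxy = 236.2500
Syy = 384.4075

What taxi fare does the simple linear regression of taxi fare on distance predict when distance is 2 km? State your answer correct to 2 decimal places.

b = Sxy/Sxx = 236.25/211 = 1.119668
a = ȳ − b·x̄ = 30.175 − 1.119668·11.5 = 17.298815
ŷ(2) = a + b·2 = 17.298815 + 1.119668·2 = 19.538152

19.54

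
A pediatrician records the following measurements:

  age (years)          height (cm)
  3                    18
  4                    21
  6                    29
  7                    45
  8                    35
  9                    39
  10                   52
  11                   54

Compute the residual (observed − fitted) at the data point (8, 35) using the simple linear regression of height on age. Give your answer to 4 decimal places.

n = 8, Σx = 58, Σy = 293, Σxy = 2372, Σx² = 476
Sxx = Σx² − (Σx)²/n = 476 − 420.5 = 55.5
Sxy = Σxy − (Σx)(Σy)/n = 2372 − 2124.25 = 247.75
b = Sxy/Sxx = 247.75/55.5 = 4.463964
a = ȳ − b·x̄ = 36.625 − 4.463964·7.25 = 4.261261
ŷ(8) = 4.261261 + 4.463964·8 = 39.972973
residual = y − ŷ = 35 − 39.972973 = -4.972973

-4.9730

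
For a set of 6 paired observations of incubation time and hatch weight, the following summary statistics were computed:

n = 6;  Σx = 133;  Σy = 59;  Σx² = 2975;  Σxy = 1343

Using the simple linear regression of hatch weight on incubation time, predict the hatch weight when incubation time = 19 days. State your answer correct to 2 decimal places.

5.68

Sxx = Σx² − (Σx)²/n = 2975 − 2948.166667 = 26.833333
Sxy = Σxy − (Σx)(Σy)/n = 1343 − 1307.833333 = 35.166667
b = Sxy/Sxx = 35.166667/26.833333 = 1.310559
a = ȳ − b·x̄ = 9.833333 − 1.310559·22.166667 = -19.217391
ŷ(19) = a + b·19 = -19.217391 + 1.310559·19 = 5.683230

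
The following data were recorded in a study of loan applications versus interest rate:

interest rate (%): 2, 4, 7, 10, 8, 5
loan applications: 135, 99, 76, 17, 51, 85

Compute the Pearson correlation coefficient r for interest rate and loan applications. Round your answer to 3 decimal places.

-0.984

n = 6, Σx = 36, Σy = 463, Σxy = 2201, Σx² = 258, Σy² = 43917
Sxx = Σx² − (Σx)²/n = 258 − 216 = 42
Sxy = Σxy − (Σx)(Σy)/n = 2201 − 2778 = -577
Syy = Σy² − (Σy)²/n = 43917 − 35728.166667 = 8188.833333
r = Sxy/√(Sxx·Syy) = -577/√(343931) = -577/586.456307 = -0.983876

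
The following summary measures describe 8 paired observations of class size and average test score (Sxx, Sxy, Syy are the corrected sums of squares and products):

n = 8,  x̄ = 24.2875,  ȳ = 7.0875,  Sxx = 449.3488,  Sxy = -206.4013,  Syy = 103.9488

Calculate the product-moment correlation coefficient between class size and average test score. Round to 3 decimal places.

-0.955

r = Sxy/√(Sxx·Syy) = -206.4013/√(46709.268541) = -206.4013/216.123272 = -0.955017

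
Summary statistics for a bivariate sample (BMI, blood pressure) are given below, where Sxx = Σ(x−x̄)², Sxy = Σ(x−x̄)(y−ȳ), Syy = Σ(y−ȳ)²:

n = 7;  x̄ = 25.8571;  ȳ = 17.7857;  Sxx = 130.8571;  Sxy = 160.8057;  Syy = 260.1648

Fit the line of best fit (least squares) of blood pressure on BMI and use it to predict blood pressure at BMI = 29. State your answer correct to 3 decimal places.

21.648

b = Sxy/Sxx = 160.8057/130.8571 = 1.228865
a = ȳ − b·x̄ = 17.7857 − 1.228865·25.8571 = -13.989183
ŷ(29) = a + b·29 = -13.989183 + 1.228865·29 = 21.647900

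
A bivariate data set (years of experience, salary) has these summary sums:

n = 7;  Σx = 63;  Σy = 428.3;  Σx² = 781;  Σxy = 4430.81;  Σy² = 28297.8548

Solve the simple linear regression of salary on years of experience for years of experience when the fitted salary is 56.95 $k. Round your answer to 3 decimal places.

7.427

Sxx = Σx² − (Σx)²/n = 781 − 567 = 214
Sxy = Σxy − (Σx)(Σy)/n = 4430.81 − 3854.7 = 576.11
b = Sxy/Sxx = 576.11/214 = 2.692103
a = ȳ − b·x̄ = 61.185714 − 2.692103·9 = 36.956789
Set a + b·x = 56.95: x = (56.95 − 36.956789) / 2.692103 = 7.426615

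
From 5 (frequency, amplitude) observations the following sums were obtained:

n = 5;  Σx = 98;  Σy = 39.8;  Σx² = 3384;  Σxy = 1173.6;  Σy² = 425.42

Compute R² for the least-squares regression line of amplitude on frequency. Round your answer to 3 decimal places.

Sxx = Σx² − (Σx)²/n = 3384 − 1920.8 = 1463.2
Sxy = Σxy − (Σx)(Σy)/n = 1173.6 − 780.08 = 393.52
Syy = Σy² − (Σy)²/n = 425.42 − 316.808 = 108.612
R² = Sxy²/(Sxx·Syy) = (393.52)²/(1463.2·108.612) = 0.974433

0.974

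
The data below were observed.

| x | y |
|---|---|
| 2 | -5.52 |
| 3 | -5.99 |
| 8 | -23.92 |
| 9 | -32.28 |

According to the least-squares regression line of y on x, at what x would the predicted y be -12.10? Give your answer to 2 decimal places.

4.21

n = 4, Σx = 22, Σy = -67.71, Σxy = -510.89, Σx² = 158
Sxx = Σx² − (Σx)²/n = 158 − 121 = 37
Sxy = Σxy − (Σx)(Σy)/n = -510.89 − (-372.405) = -138.485
b = Sxy/Sxx = -138.485/37 = -3.742838
a = ȳ − b·x̄ = -16.9275 − (-3.742838)·5.5 = 3.658108
Set a + b·x = -12.10: x = (-12.10 − 3.658108) / (-3.742838) = 4.210203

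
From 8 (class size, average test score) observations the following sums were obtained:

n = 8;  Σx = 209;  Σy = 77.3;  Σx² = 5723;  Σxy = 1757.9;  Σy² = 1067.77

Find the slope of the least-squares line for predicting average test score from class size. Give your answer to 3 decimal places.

-0.995

Sxx = Σx² − (Σx)²/n = 5723 − 5460.125 = 262.875
Sxy = Σxy − (Σx)(Σy)/n = 1757.9 − 2019.4625 = -261.5625
b = Sxy/Sxx = -261.5625/262.875 = -0.995007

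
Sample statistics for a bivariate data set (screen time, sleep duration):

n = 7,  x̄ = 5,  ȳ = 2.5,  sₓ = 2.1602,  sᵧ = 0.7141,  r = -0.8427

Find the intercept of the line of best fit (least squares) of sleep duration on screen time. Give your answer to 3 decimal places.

b = r · sᵧ/sₓ = -0.8427 · 0.7141/2.1602 = -0.278572
a = ȳ − b·x̄ = 2.5 − (-0.278572)·5 = 3.892862

3.893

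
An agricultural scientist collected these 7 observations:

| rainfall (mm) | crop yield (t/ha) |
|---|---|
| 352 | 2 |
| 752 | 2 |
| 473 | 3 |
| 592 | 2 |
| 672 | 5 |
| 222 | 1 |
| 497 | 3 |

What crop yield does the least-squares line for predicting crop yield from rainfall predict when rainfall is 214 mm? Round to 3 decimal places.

1.502

n = 7, Σx = 3560, Σy = 18, Σxy = 9884, Σx² = 2011478
Sxx = Σx² − (Σx)²/n = 2011478 − 1810514.285714 = 200963.714286
Sxy = Σxy − (Σx)(Σy)/n = 9884 − 9154.285714 = 729.714286
b = Sxy/Sxx = 729.714286/200963.714286 = 0.003631
a = ȳ − b·x̄ = 2.571429 − 0.003631·508.571429 = 0.724768
ŷ(214) = a + b·214 = 0.724768 + 0.003631·214 = 1.501818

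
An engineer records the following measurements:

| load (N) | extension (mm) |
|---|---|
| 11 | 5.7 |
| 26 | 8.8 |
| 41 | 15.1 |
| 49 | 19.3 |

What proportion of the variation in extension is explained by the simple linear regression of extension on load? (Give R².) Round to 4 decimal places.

n = 4, Σx = 127, Σy = 48.9, Σxy = 1856.3, Σx² = 4879, Σy² = 710.43
Sxx = Σx² − (Σx)²/n = 4879 − 4032.25 = 846.75
Sxy = Σxy − (Σx)(Σy)/n = 1856.3 − 1552.575 = 303.725
Syy = Σy² − (Σy)²/n = 710.43 − 597.8025 = 112.6275
R² = Sxy²/(Sxx·Syy) = (303.725)²/(846.75·112.6275) = 0.967301

0.9673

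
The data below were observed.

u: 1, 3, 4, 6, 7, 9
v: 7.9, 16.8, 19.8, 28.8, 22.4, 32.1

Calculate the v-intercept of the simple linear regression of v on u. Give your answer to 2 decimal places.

n = 6, Σx = 30, Σy = 127.8, Σxy = 756, Σx² = 192
Sxx = Σx² − (Σx)²/n = 192 − 150 = 42
Sxy = Σxy − (Σx)(Σy)/n = 756 − 639 = 117
b = Sxy/Sxx = 117/42 = 2.785714
a = ȳ − b·x̄ = 21.3 − 2.785714·5 = 7.371429

7.37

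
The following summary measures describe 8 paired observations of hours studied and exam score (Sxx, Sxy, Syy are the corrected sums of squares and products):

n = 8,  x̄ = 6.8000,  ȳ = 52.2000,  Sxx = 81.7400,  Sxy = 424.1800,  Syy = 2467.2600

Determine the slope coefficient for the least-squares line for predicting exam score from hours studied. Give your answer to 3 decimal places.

5.189

b = Sxy/Sxx = 424.18/81.74 = 5.189381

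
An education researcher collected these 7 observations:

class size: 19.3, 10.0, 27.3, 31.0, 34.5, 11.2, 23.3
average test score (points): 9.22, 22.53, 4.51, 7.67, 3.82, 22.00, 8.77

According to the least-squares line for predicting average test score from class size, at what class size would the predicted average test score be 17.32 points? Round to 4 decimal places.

n = 7, Σx = 156.6, Σy = 78.52, Σxy = 1346.67, Σx² = 4037.36
Sxx = Σx² − (Σx)²/n = 4037.36 − 3503.365714 = 533.994286
Sxy = Σxy − (Σx)(Σy)/n = 1346.67 − 1756.604571 = -409.934571
b = Sxy/Sxx = -409.934571/533.994286 = -0.767676
a = ȳ − b·x̄ = 11.217143 − (-0.767676)·22.371429 = 28.391151
Set a + b·x = 17.32: x = (17.32 − 28.391151) / (-0.767676) = 14.421646

14.4216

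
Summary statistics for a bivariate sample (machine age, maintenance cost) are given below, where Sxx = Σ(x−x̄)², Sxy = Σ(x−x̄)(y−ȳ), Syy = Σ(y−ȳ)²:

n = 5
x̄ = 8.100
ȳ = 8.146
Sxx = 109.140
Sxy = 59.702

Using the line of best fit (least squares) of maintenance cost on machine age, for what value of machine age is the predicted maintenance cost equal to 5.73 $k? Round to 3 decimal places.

3.683

b = Sxy/Sxx = 59.702/109.14 = 0.547022
a = ȳ − b·x̄ = 8.146 − 0.547022·8.1 = 3.715120
Set a + b·x = 5.73: x = (5.73 − 3.715120) / 0.547022 = 3.683360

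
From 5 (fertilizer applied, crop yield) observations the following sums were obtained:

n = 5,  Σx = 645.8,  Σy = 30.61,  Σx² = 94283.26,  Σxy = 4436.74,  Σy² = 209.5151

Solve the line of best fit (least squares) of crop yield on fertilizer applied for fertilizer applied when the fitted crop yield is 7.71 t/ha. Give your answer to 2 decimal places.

Sxx = Σx² − (Σx)²/n = 94283.26 − 83411.528 = 10871.732
Sxy = Σxy − (Σx)(Σy)/n = 4436.74 − 3953.5876 = 483.1524
b = Sxy/Sxx = 483.1524/10871.732 = 0.044441
a = ȳ − b·x̄ = 6.122 − 0.044441·129.16 = 0.381980
Set a + b·x = 7.71: x = (7.71 − 0.381980) / 0.044441 = 164.892639

164.89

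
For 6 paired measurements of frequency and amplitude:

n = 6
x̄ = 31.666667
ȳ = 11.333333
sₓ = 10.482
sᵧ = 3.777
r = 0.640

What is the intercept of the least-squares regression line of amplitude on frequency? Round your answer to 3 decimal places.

b = r · sᵧ/sₓ = 0.64 · 3.777/10.482 = 0.230612
a = ȳ − b·x̄ = 11.333333 − 0.230612·31.666667 = 4.030604

4.031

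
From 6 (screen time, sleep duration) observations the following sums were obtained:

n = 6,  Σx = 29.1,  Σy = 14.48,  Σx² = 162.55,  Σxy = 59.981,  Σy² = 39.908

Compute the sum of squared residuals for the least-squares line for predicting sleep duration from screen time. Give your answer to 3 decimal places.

Sxx = Σx² − (Σx)²/n = 162.55 − 141.135 = 21.415
Sxy = Σxy − (Σx)(Σy)/n = 59.981 − 70.228 = -10.247
Syy = Σy² − (Σy)²/n = 39.908 − 34.945067 = 4.962933
b = Sxy/Sxx = -10.247/21.415 = -0.478496
SSE = Syy − b·Sxy = 4.962933 − (-0.478496)·(-10.247) = 0.059781

0.060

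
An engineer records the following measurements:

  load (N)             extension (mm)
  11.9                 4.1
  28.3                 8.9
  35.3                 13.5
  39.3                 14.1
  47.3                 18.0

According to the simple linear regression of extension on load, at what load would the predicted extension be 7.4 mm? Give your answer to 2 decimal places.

21.50

n = 5, Σx = 162.1, Σy = 58.6, Σxy = 2182.74, Σx² = 5970.37
Sxx = Σx² − (Σx)²/n = 5970.37 − 5255.282 = 715.088
Sxy = Σxy − (Σx)(Σy)/n = 2182.74 − 1899.812 = 282.928
b = Sxy/Sxx = 282.928/715.088 = 0.395655
a = ȳ − b·x̄ = 11.72 − 0.395655·32.42 = -1.107129
Set a + b·x = 7.4: x = (7.4 − (-1.107129)) / 0.395655 = 21.501391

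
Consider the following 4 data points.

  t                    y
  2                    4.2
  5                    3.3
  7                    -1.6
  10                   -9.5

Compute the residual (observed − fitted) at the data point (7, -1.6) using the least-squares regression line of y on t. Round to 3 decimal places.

1.056

n = 4, Σx = 24, Σy = -3.6, Σxy = -81.3, Σx² = 178
Sxx = Σx² − (Σx)²/n = 178 − 144 = 34
Sxy = Σxy − (Σx)(Σy)/n = -81.3 − (-21.6) = -59.7
b = Sxy/Sxx = -59.7/34 = -1.755882
a = ȳ − b·x̄ = -0.9 − (-1.755882)·6 = 9.635294
ŷ(7) = 9.635294 + (-1.755882)·7 = -2.655882
residual = y − ŷ = -1.6 − (-2.655882) = 1.055882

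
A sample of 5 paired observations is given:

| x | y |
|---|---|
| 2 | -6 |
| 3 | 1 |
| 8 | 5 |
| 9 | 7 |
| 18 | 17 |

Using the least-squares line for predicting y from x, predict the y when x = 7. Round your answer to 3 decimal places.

n = 5, Σx = 40, Σy = 24, Σxy = 400, Σx² = 482
Sxx = Σx² − (Σx)²/n = 482 − 320 = 162
Sxy = Σxy − (Σx)(Σy)/n = 400 − 192 = 208
b = Sxy/Sxx = 208/162 = 1.283951
a = ȳ − b·x̄ = 4.8 − 1.283951·8 = -5.471605
ŷ(7) = a + b·7 = -5.471605 + 1.283951·7 = 3.516049

3.516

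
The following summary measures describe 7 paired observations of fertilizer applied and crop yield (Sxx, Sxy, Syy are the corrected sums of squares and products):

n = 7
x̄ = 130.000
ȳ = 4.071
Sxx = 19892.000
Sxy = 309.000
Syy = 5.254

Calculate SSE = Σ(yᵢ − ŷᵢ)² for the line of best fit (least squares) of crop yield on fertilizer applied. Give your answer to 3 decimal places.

b = Sxy/Sxx = 309/19892 = 0.015534
SSE = Syy − b·Sxy = 5.254 − 0.015534·309 = 0.454030

0.454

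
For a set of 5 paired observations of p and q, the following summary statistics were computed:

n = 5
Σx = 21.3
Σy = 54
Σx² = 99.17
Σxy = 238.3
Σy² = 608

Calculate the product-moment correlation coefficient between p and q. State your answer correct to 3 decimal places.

Sxx = Σx² − (Σx)²/n = 99.17 − 90.738 = 8.432
Sxy = Σxy − (Σx)(Σy)/n = 238.3 − 230.04 = 8.26
Syy = Σy² − (Σy)²/n = 608 − 583.2 = 24.8
r = Sxy/√(Sxx·Syy) = 8.26/√(209.1136) = 8.26/14.460761 = 0.571201

0.571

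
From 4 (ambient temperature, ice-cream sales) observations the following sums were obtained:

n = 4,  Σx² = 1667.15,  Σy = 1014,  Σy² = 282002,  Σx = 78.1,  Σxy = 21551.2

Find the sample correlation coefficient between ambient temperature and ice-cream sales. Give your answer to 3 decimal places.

0.930

Sxx = Σx² − (Σx)²/n = 1667.15 − 1524.9025 = 142.2475
Sxy = Σxy − (Σx)(Σy)/n = 21551.2 − 19798.35 = 1752.85
Syy = Σy² − (Σy)²/n = 282002 − 257049 = 24953
r = Sxy/√(Sxx·Syy) = 1752.85/√(3549501.8675) = 1752.85/1884.012173 = 0.930381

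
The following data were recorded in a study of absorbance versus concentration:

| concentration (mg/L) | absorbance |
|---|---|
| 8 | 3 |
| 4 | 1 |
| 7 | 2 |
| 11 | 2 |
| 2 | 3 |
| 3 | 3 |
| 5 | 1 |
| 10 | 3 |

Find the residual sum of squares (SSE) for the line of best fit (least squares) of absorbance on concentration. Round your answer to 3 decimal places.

5.470

n = 8, Σx = 50, Σy = 18, Σxy = 114, Σx² = 388, Σy² = 46
Sxx = Σx² − (Σx)²/n = 388 − 312.5 = 75.5
Sxy = Σxy − (Σx)(Σy)/n = 114 − 112.5 = 1.5
Syy = Σy² − (Σy)²/n = 46 − 40.5 = 5.5
b = Sxy/Sxx = 1.5/75.5 = 0.019868
SSE = Syy − b·Sxy = 5.5 − 0.019868·1.5 = 5.470199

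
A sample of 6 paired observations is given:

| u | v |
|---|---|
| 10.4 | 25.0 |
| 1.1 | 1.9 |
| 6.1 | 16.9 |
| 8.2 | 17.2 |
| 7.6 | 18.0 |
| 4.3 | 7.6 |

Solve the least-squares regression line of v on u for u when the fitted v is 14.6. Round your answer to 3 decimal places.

6.351

n = 6, Σx = 37.7, Σy = 86.6, Σxy = 675.7, Σx² = 290.07
Sxx = Σx² − (Σx)²/n = 290.07 − 236.881667 = 53.188333
Sxy = Σxy − (Σx)(Σy)/n = 675.7 − 544.136667 = 131.563333
b = Sxy/Sxx = 131.563333/53.188333 = 2.473537
a = ȳ − b·x̄ = 14.433333 − 2.473537·6.283333 = -1.108727
Set a + b·x = 14.6: x = (14.6 − (-1.108727)) / 2.473537 = 6.350713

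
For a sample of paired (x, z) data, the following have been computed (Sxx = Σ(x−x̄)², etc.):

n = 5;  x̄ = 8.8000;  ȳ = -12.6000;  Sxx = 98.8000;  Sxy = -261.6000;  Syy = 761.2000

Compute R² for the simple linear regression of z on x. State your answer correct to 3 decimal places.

0.910

R² = Sxy²/(Sxx·Syy) = (-261.6)²/(98.8·761.2) = 0.909955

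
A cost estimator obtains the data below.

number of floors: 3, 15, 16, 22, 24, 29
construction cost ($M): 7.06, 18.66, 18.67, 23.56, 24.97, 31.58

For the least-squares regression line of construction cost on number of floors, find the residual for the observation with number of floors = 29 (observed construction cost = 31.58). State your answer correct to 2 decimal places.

n = 6, Σx = 109, Σy = 124.5, Σxy = 2633.22, Σx² = 2391
Sxx = Σx² − (Σx)²/n = 2391 − 1980.166667 = 410.833333
Sxy = Σxy − (Σx)(Σy)/n = 2633.22 − 2261.75 = 371.47
b = Sxy/Sxx = 371.47/410.833333 = 0.904187
a = ȳ − b·x̄ = 20.75 − 0.904187·18.166667 = 4.323943
ŷ(29) = 4.323943 + 0.904187·29 = 30.545355
residual = y − ŷ = 31.58 − 30.545355 = 1.034645

1.03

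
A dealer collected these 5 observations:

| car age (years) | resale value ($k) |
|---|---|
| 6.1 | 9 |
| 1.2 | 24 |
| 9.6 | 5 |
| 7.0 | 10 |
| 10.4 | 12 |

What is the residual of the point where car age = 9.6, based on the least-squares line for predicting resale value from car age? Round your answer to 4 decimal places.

n = 5, Σx = 34.3, Σy = 60, Σxy = 326.5, Σx² = 287.97
Sxx = Σx² − (Σx)²/n = 287.97 − 235.298 = 52.672
Sxy = Σxy − (Σx)(Σy)/n = 326.5 − 411.6 = -85.1
b = Sxy/Sxx = -85.1/52.672 = -1.615659
a = ȳ − b·x̄ = 12 − (-1.615659)·6.86 = 23.083422
ŷ(9.6) = 23.083422 + (-1.615659)·9.6 = 7.573094
residual = y − ŷ = 5 − 7.573094 = -2.573094

-2.5731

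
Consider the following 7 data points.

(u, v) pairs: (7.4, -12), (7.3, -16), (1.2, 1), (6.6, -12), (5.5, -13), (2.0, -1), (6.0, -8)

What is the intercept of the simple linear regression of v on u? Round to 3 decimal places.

3.603

n = 7, Σx = 36, Σy = -61, Σxy = -405.1, Σx² = 223.3
Sxx = Σx² − (Σx)²/n = 223.3 − 185.142857 = 38.157143
Sxy = Σxy − (Σx)(Σy)/n = -405.1 − (-313.714286) = -91.385714
b = Sxy/Sxx = -91.385714/38.157143 = -2.394983
a = ȳ − b·x̄ = -8.714286 − (-2.394983)·5.142857 = 3.602770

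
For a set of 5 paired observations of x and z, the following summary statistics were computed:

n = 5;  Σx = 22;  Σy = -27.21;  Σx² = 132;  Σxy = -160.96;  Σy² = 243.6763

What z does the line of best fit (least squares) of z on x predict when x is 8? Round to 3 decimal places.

Sxx = Σx² − (Σx)²/n = 132 − 96.8 = 35.2
Sxy = Σxy − (Σx)(Σy)/n = -160.96 − (-119.724) = -41.236
b = Sxy/Sxx = -41.236/35.2 = -1.171477
a = ȳ − b·x̄ = -5.442 − (-1.171477)·4.4 = -0.2875
ŷ(8) = a + b·8 = -0.2875 + (-1.171477)·8 = -9.659318

-9.659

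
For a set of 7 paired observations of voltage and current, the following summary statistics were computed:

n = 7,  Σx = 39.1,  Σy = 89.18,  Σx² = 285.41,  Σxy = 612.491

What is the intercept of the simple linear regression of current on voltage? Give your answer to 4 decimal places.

3.2074

Sxx = Σx² − (Σx)²/n = 285.41 − 218.401429 = 67.008571
Sxy = Σxy − (Σx)(Σy)/n = 612.491 − 498.134 = 114.357
b = Sxy/Sxx = 114.357/67.008571 = 1.706603
a = ȳ − b·x̄ = 12.74 − 1.706603·5.585714 = 3.207406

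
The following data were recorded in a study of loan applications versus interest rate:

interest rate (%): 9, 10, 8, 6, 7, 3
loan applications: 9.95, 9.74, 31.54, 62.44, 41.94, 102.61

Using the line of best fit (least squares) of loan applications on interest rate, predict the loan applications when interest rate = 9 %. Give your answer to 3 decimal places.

n = 6, Σx = 43, Σy = 258.22, Σxy = 1415.32, Σx² = 339
Sxx = Σx² − (Σx)²/n = 339 − 308.166667 = 30.833333
Sxy = Σxy − (Σx)(Σy)/n = 1415.32 − 1850.576667 = -435.256667
b = Sxy/Sxx = -435.256667/30.833333 = -14.116432
a = ȳ − b·x̄ = 43.036667 − (-14.116432)·7.166667 = 144.204432
ŷ(9) = a + b·9 = 144.204432 + (-14.116432)·9 = 17.156541

17.157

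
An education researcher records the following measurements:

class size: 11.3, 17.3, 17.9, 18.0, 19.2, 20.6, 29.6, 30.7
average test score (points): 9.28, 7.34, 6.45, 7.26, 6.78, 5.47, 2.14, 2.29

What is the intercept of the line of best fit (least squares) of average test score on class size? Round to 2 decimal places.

n = 8, Σx = 164.6, Σy = 47.01, Σxy = 854.486, Σx² = 3683.04
Sxx = Σx² − (Σx)²/n = 3683.04 − 3386.645 = 296.395
Sxy = Σxy − (Σx)(Σy)/n = 854.486 − 967.23075 = -112.74475
b = Sxy/Sxx = -112.74475/296.395 = -0.380387
a = ȳ − b·x̄ = 5.87625 − (-0.380387)·20.575 = 13.702709

13.70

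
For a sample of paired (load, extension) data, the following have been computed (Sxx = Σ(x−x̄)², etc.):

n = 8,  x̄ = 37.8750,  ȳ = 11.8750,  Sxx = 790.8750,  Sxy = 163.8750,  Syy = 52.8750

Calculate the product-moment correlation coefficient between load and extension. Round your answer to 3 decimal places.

r = Sxy/√(Sxx·Syy) = 163.875/√(41817.515625) = 163.875/204.493314 = 0.801371

0.801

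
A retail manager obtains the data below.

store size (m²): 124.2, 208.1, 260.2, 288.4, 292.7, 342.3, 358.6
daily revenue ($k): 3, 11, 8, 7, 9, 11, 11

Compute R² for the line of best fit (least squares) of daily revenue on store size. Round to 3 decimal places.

0.534

n = 7, Σx = 1874.5, Σy = 60, Σxy = 17106.3, Σx² = 541046.39, Σy² = 566
Sxx = Σx² − (Σx)²/n = 541046.39 − 501964.321429 = 39082.068571
Sxy = Σxy − (Σx)(Σy)/n = 17106.3 − 16067.142857 = 1039.157143
Syy = Σy² − (Σy)²/n = 566 − 514.285714 = 51.714286
R² = Sxy²/(Sxx·Syy) = (1039.157143)²/(39082.068571·51.714286) = 0.534287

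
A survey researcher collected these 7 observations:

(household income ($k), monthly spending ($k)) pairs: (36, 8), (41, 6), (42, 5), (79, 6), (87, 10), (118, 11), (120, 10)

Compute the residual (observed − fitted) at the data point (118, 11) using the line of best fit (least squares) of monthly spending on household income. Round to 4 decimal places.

n = 7, Σx = 523, Σy = 56, Σxy = 4586, Σx² = 46875
Sxx = Σx² − (Σx)²/n = 46875 − 39075.571429 = 7799.428571
Sxy = Σxy − (Σx)(Σy)/n = 4586 − 4184 = 402
b = Sxy/Sxx = 402/7799.428571 = 0.051542
a = ȳ − b·x̄ = 8 − 0.051542·74.714286 = 4.149059
ŷ(118) = 4.149059 + 0.051542·118 = 10.231043
residual = y − ŷ = 11 − 10.231043 = 0.768957

0.7690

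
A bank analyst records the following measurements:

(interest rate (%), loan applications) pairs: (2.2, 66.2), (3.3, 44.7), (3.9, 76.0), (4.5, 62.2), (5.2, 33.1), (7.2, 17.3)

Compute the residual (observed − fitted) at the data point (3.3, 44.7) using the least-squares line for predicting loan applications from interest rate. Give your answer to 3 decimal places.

-15.962

n = 6, Σx = 26.3, Σy = 299.5, Σxy = 1166.13, Σx² = 130.07
Sxx = Σx² − (Σx)²/n = 130.07 − 115.281667 = 14.788333
Sxy = Σxy − (Σx)(Σy)/n = 1166.13 − 1312.808333 = -146.678333
b = Sxy/Sxx = -146.678333/14.788333 = -9.918517
a = ȳ − b·x̄ = 49.916667 − (-9.918517)·4.383333 = 93.392832
ŷ(3.3) = 93.392832 + (-9.918517)·3.3 = 60.661727
residual = y − ŷ = 44.7 − 60.661727 = -15.961727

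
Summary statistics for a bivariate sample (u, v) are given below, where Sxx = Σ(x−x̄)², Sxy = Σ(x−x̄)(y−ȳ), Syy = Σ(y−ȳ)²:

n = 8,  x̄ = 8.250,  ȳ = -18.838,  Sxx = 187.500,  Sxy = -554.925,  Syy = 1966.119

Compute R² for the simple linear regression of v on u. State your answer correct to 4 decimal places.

0.8353

R² = Sxy²/(Sxx·Syy) = (-554.925)²/(187.5·1966.119) = 0.835329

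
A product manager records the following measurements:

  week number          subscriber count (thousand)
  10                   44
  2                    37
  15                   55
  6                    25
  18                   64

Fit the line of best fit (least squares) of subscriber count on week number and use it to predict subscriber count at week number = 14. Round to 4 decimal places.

n = 5, Σx = 51, Σy = 225, Σxy = 2641, Σx² = 689
Sxx = Σx² − (Σx)²/n = 689 − 520.2 = 168.8
Sxy = Σxy − (Σx)(Σy)/n = 2641 − 2295 = 346
b = Sxy/Sxx = 346/168.8 = 2.049763
a = ȳ − b·x̄ = 45 − 2.049763·10.2 = 24.092417
ŷ(14) = a + b·14 = 24.092417 + 2.049763·14 = 52.789100

52.7891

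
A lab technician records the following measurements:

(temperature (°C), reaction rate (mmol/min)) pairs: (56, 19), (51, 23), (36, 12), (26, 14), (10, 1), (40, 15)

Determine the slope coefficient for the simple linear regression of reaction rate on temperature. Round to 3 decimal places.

n = 6, Σx = 219, Σy = 84, Σxy = 3643, Σx² = 9409
Sxx = Σx² − (Σx)²/n = 9409 − 7993.5 = 1415.5
Sxy = Σxy − (Σx)(Σy)/n = 3643 − 3066 = 577
b = Sxy/Sxx = 577/1415.5 = 0.407630

0.408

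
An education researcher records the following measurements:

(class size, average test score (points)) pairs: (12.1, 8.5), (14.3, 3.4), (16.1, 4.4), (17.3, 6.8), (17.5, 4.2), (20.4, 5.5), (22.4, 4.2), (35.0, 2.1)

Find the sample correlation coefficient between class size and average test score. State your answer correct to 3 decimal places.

-0.650

n = 8, Σx = 155.1, Σy = 39.1, Σxy = 693.23, Σx² = 3358.57, Σy² = 219.35
Sxx = Σx² − (Σx)²/n = 3358.57 − 3007.00125 = 351.56875
Sxy = Σxy − (Σx)(Σy)/n = 693.23 − 758.05125 = -64.82125
Syy = Σy² − (Σy)²/n = 219.35 − 191.10125 = 28.24875
r = Sxy/√(Sxx·Syy) = -64.82125/√(9931.377727) = -64.82125/99.656298 = -0.650448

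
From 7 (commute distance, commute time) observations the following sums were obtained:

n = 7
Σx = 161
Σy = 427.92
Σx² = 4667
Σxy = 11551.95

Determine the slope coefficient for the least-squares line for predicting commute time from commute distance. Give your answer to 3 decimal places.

Sxx = Σx² − (Σx)²/n = 4667 − 3703 = 964
Sxy = Σxy − (Σx)(Σy)/n = 11551.95 − 9842.16 = 1709.79
b = Sxy/Sxx = 1709.79/964 = 1.773641

1.774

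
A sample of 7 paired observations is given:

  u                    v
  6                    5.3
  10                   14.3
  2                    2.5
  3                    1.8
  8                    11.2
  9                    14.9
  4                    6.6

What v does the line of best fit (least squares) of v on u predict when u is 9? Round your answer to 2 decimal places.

n = 7, Σx = 42, Σy = 56.6, Σxy = 435.3, Σx² = 310
Sxx = Σx² − (Σx)²/n = 310 − 252 = 58
Sxy = Σxy − (Σx)(Σy)/n = 435.3 − 339.6 = 95.7
b = Sxy/Sxx = 95.7/58 = 1.65
a = ȳ − b·x̄ = 8.085714 − 1.65·6 = -1.814286
ŷ(9) = a + b·9 = -1.814286 + 1.65·9 = 13.035714

13.04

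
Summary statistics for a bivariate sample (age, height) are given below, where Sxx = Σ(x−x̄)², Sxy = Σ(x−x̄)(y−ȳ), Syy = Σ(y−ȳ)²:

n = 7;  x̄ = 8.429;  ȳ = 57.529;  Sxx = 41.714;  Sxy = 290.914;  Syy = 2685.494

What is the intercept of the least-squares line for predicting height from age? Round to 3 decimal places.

b = Sxy/Sxx = 290.914/41.714 = 6.974014
a = ȳ − b·x̄ = 57.529 − 6.974014·8.429 = -1.254960

-1.255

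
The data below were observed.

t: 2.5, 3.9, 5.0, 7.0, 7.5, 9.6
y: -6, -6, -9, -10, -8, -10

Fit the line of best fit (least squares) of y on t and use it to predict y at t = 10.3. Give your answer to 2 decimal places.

n = 6, Σx = 35.5, Σy = -49, Σxy = -309.4, Σx² = 243.87
Sxx = Σx² − (Σx)²/n = 243.87 − 210.041667 = 33.828333
Sxy = Σxy − (Σx)(Σy)/n = -309.4 − (-289.916667) = -19.483333
b = Sxy/Sxx = -19.483333/33.828333 = -0.575947
a = ȳ − b·x̄ = -8.166667 − (-0.575947)·5.916667 = -4.758979
ŷ(10.3) = a + b·10.3 = -4.758979 + (-0.575947)·10.3 = -10.691235

-10.69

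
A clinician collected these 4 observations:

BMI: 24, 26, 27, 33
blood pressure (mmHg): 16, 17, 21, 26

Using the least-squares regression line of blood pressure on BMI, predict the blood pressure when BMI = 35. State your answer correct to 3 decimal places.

28.500

n = 4, Σx = 110, Σy = 80, Σxy = 2251, Σx² = 3070
Sxx = Σx² − (Σx)²/n = 3070 − 3025 = 45
Sxy = Σxy − (Σx)(Σy)/n = 2251 − 2200 = 51
b = Sxy/Sxx = 51/45 = 1.133333
a = ȳ − b·x̄ = 20 − 1.133333·27.5 = -11.166667
ŷ(35) = a + b·35 = -11.166667 + 1.133333·35 = 28.5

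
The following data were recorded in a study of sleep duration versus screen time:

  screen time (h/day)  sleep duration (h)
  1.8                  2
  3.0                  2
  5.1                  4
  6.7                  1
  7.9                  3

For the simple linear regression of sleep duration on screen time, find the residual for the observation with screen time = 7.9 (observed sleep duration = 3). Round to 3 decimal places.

n = 5, Σx = 24.5, Σy = 12, Σxy = 60.4, Σx² = 145.55
Sxx = Σx² − (Σx)²/n = 145.55 − 120.05 = 25.5
Sxy = Σxy − (Σx)(Σy)/n = 60.4 − 58.8 = 1.6
b = Sxy/Sxx = 1.6/25.5 = 0.062745
a = ȳ − b·x̄ = 2.4 − 0.062745·4.9 = 2.092549
ŷ(7.9) = 2.092549 + 0.062745·7.9 = 2.588235
residual = y − ŷ = 3 − 2.588235 = 0.411765

0.412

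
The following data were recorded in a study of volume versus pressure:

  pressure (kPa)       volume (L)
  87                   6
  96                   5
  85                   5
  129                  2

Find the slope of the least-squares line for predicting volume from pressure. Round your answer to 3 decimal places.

-0.081

n = 4, Σx = 397, Σy = 18, Σxy = 1685, Σx² = 40651
Sxx = Σx² − (Σx)²/n = 40651 − 39402.25 = 1248.75
Sxy = Σxy − (Σx)(Σy)/n = 1685 − 1786.5 = -101.5
b = Sxy/Sxx = -101.5/1248.75 = -0.081281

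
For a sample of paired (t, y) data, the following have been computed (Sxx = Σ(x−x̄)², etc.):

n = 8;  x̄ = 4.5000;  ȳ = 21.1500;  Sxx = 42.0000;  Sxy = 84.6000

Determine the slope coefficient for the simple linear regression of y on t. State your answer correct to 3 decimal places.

b = Sxy/Sxx = 84.6/42 = 2.014286

2.014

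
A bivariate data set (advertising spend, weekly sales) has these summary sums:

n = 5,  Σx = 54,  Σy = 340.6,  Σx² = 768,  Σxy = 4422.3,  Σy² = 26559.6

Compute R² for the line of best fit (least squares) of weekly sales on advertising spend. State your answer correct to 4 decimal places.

0.8916

Sxx = Σx² − (Σx)²/n = 768 − 583.2 = 184.8
Sxy = Σxy − (Σx)(Σy)/n = 4422.3 − 3678.48 = 743.82
Syy = Σy² − (Σy)²/n = 26559.6 − 23201.672 = 3357.928
R² = Sxy²/(Sxx·Syy) = (743.82)²/(184.8·3357.928) = 0.891584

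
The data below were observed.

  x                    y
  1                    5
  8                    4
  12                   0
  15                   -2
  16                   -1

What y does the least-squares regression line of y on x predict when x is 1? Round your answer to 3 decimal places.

5.698

n = 5, Σx = 52, Σy = 6, Σxy = -9, Σx² = 690
Sxx = Σx² − (Σx)²/n = 690 − 540.8 = 149.2
Sxy = Σxy − (Σx)(Σy)/n = -9 − 62.4 = -71.4
b = Sxy/Sxx = -71.4/149.2 = -0.478552
a = ȳ − b·x̄ = 1.2 − (-0.478552)·10.4 = 6.176944
ŷ(1) = a + b·1 = 6.176944 + (-0.478552)·1 = 5.698391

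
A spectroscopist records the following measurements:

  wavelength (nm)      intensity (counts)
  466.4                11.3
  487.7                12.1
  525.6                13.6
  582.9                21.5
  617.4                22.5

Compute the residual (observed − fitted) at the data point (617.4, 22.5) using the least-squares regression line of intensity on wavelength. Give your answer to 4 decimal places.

n = 5, Σx = 2680, Σy = 81, Σxy = 44743.5, Σx² = 1452590.78
Sxx = Σx² − (Σx)²/n = 1452590.78 − 1436480 = 16110.78
Sxy = Σxy − (Σx)(Σy)/n = 44743.5 − 43416 = 1327.5
b = Sxy/Sxx = 1327.5/16110.78 = 0.082398
a = ȳ − b·x̄ = 16.2 − 0.082398·536 = -27.965459
ŷ(617.4) = -27.965459 + 0.082398·617.4 = 22.907217
residual = y − ŷ = 22.5 − 22.907217 = -0.407217

-0.4072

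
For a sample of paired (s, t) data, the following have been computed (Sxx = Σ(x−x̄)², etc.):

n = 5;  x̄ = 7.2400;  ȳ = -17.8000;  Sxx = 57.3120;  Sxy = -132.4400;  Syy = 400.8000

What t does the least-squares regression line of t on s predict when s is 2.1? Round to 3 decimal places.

b = Sxy/Sxx = -132.44/57.312 = -2.310860
a = ȳ − b·x̄ = -17.8 − (-2.310860)·7.24 = -1.069375
ŷ(2.1) = a + b·2.1 = -1.069375 + (-2.310860)·2.1 = -5.922180

-5.922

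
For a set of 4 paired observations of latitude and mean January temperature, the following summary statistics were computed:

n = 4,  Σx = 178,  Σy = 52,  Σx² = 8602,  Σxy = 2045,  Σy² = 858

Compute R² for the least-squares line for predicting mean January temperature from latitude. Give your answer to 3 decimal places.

0.584

Sxx = Σx² − (Σx)²/n = 8602 − 7921 = 681
Sxy = Σxy − (Σx)(Σy)/n = 2045 − 2314 = -269
Syy = Σy² − (Σy)²/n = 858 − 676 = 182
R² = Sxy²/(Sxx·Syy) = (-269)²/(681·182) = 0.583830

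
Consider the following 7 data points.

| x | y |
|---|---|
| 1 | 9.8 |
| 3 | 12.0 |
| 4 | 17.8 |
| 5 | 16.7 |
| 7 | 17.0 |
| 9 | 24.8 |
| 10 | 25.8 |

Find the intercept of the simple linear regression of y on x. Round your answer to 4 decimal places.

8.0462

n = 7, Σx = 39, Σy = 123.9, Σxy = 800.7, Σx² = 281
Sxx = Σx² − (Σx)²/n = 281 − 217.285714 = 63.714286
Sxy = Σxy − (Σx)(Σy)/n = 800.7 − 690.3 = 110.4
b = Sxy/Sxx = 110.4/63.714286 = 1.732735
a = ȳ − b·x̄ = 17.7 − 1.732735·5.571429 = 8.046188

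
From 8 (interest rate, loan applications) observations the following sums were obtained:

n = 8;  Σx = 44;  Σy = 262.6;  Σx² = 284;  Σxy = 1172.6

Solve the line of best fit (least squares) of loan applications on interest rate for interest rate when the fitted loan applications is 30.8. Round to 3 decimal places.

Sxx = Σx² − (Σx)²/n = 284 − 242 = 42
Sxy = Σxy − (Σx)(Σy)/n = 1172.6 − 1444.3 = -271.7
b = Sxy/Sxx = -271.7/42 = -6.469048
a = ȳ − b·x̄ = 32.825 − (-6.469048)·5.5 = 68.404762
Set a + b·x = 30.8: x = (30.8 − 68.404762) / (-6.469048) = 5.813029

5.813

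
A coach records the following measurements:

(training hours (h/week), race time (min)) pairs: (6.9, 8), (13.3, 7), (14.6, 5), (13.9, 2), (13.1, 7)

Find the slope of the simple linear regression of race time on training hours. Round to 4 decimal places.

n = 5, Σx = 61.8, Σy = 29, Σxy = 340.8, Σx² = 802.48
Sxx = Σx² − (Σx)²/n = 802.48 − 763.848 = 38.632
Sxy = Σxy − (Σx)(Σy)/n = 340.8 − 358.44 = -17.64
b = Sxy/Sxx = -17.64/38.632 = -0.456616

-0.4566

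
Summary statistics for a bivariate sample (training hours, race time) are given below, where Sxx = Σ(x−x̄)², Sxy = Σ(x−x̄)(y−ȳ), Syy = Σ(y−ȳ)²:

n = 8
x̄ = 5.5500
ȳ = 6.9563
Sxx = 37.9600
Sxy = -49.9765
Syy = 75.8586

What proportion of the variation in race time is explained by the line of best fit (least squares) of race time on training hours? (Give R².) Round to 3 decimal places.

R² = Sxy²/(Sxx·Syy) = (-49.9765)²/(37.96·75.8586) = 0.867363

0.867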